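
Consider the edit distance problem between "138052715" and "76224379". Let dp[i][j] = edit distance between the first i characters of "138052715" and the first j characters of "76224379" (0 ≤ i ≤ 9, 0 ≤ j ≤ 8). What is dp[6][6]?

6

   ''  7  6  2  2  4  3  7  9
''  0  1  2  3  4  5  6  7  8
 1  1  1  2  3  4  5  6  7  8
 3  2  2  2  3  4  5  5  6  7
 8  3  3  3  3  4  5  6  6  7
 0  4  4  4  4  4  5  6  7  7
 5  5  5  5  5  5  5  6  7  8
 2  6  6  6  5  5  6  6  7  8
 7  7  6  7  6  6  6  7  6  7
 1  8  7  7  7  7  7  7  7  7
 5  9  8  8  8  8  8  8  8  8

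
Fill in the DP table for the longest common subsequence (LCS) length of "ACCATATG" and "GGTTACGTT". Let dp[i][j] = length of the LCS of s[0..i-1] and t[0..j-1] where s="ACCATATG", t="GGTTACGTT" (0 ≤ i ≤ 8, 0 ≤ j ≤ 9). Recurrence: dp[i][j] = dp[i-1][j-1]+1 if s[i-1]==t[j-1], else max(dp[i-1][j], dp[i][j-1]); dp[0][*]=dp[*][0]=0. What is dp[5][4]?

   ''  G  G  T  T  A  C  G  T  T
''  0  0  0  0  0  0  0  0  0  0
 A  0  0  0  0  0  1  1  1  1  1
 C  0  0  0  0  0  1  2  2  2  2
 C  0  0  0  0  0  1  2  2  2  2
 A  0  0  0  0  0  1  2  2  2  2
 T  0  0  0  1  1  1  2  2  3  3
 A  0  0  0  1  1  2  2  2  3  3
 T  0  0  0  1  2  2  2  2  3  4
 G  0  1  1  1  2  2  2  3  3  4

1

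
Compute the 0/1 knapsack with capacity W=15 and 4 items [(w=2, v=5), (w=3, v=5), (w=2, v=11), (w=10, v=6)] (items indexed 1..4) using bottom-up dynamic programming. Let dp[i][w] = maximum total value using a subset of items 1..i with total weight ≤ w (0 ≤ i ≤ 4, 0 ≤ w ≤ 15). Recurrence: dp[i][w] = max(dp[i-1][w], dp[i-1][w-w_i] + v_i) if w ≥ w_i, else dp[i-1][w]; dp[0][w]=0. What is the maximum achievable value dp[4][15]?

i\w   0   1   2   3   4   5   6   7   8   9  10  11  12  13  14  15
  0   0   0   0   0   0   0   0   0   0   0   0   0   0   0   0   0
  1   0   0   5   5   5   5   5   5   5   5   5   5   5   5   5   5
  2   0   0   5   5   5  10  10  10  10  10  10  10  10  10  10  10
  3   0   0  11  11  16  16  16  21  21  21  21  21  21  21  21  21
  4   0   0  11  11  16  16  16  21  21  21  21  21  21  21  22  22

22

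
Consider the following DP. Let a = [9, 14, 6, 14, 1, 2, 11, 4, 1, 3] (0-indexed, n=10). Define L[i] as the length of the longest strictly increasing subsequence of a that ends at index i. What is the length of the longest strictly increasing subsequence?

3

   i    0    1    2    3    4    5    6    7    8    9
a[i]    9   14    6   14    1    2   11    4    1    3
L[i]    1    2    1    2    1    2    3    3    1    3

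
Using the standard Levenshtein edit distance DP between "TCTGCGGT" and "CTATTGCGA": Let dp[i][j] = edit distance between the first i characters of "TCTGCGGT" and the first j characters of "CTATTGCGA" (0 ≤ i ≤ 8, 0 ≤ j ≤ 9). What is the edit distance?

5

   ''  C  T  A  T  T  G  C  G  A
''  0  1  2  3  4  5  6  7  8  9
 T  1  1  1  2  3  4  5  6  7  8
 C  2  1  2  2  3  4  5  5  6  7
 T  3  2  1  2  2  3  4  5  6  7
 G  4  3  2  2  3  3  3  4  5  6
 C  5  4  3  3  3  4  4  3  4  5
 G  6  5  4  4  4  4  4  4  3  4
 G  7  6  5  5  5  5  4  5  4  4
 T  8  7  6  6  5  5  5  5  5  5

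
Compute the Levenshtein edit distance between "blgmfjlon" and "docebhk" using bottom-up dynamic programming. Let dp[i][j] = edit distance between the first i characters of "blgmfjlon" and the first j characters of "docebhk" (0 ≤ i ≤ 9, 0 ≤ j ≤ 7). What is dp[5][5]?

5

   ''  d  o  c  e  b  h  k
''  0  1  2  3  4  5  6  7
 b  1  1  2  3  4  4  5  6
 l  2  2  2  3  4  5  5  6
 g  3  3  3  3  4  5  6  6
 m  4  4  4  4  4  5  6  7
 f  5  5  5  5  5  5  6  7
 j  6  6  6  6  6  6  6  7
 l  7  7  7  7  7  7  7  7
 o  8  8  7  8  8  8  8  8
 n  9  9  8  8  9  9  9  9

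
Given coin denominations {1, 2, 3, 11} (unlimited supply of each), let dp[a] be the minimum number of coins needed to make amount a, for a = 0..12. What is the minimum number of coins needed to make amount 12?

 a  0  1  2  3  4  5  6  7  8  9 10 11 12
dp  0  1  1  1  2  2  2  3  3  3  4  1  2

2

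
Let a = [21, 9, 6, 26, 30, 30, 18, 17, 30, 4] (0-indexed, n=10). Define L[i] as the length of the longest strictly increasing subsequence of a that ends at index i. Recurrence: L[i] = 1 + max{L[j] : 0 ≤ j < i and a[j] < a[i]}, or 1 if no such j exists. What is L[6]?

2

   i    0    1    2    3    4    5    6    7    8    9
a[i]   21    9    6   26   30   30   18   17   30    4
L[i]    1    1    1    2    3    3    2    2    3    1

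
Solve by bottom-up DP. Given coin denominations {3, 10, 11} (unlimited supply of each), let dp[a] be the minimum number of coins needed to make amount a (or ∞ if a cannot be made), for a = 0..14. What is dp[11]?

1

 a  0  1  2  3  4  5  6  7  8  9 10 11 12 13 14
dp  0  -  -  1  -  -  2  -  -  3  1  1  4  2  2
(- denotes ∞ / unreachable)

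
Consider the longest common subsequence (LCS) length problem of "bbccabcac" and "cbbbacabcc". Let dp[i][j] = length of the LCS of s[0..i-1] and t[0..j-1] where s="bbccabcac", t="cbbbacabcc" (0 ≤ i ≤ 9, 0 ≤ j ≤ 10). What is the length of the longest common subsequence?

7

   ''  c  b  b  b  a  c  a  b  c  c
''  0  0  0  0  0  0  0  0  0  0  0
 b  0  0  1  1  1  1  1  1  1  1  1
 b  0  0  1  2  2  2  2  2  2  2  2
 c  0  1  1  2  2  2  3  3  3  3  3
 c  0  1  1  2  2  2  3  3  3  4  4
 a  0  1  1  2  2  3  3  4  4  4  4
 b  0  1  2  2  3  3  3  4  5  5  5
 c  0  1  2  2  3  3  4  4  5  6  6
 a  0  1  2  2  3  4  4  5  5  6  6
 c  0  1  2  2  3  4  5  5  5  6  7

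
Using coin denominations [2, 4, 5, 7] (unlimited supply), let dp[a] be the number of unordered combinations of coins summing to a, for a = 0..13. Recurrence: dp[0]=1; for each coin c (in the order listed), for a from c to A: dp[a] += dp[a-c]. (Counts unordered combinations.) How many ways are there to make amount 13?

5

after  coin     0     1     2     3     4     5     6     7     8     9    10    11    12    13
          2     1     0     1     0     1     0     1     0     1     0     1     0     1     0
          4     1     0     1     0     2     0     2     0     3     0     3     0     4     0
          5     1     0     1     0     2     1     2     1     3     2     4     2     5     3
          7     1     0     1     0     2     1     2     2     3     3     4     4     6     5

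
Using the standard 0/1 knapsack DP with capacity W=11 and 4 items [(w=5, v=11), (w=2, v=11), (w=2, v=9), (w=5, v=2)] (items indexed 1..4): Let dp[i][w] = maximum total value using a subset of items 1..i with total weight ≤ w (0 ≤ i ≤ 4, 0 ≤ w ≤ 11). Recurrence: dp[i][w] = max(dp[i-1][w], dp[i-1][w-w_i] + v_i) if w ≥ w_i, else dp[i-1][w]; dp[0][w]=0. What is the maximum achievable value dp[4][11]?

i\w   0   1   2   3   4   5   6   7   8   9  10  11
  0   0   0   0   0   0   0   0   0   0   0   0   0
  1   0   0   0   0   0  11  11  11  11  11  11  11
  2   0   0  11  11  11  11  11  22  22  22  22  22
  3   0   0  11  11  20  20  20  22  22  31  31  31
  4   0   0  11  11  20  20  20  22  22  31  31  31

31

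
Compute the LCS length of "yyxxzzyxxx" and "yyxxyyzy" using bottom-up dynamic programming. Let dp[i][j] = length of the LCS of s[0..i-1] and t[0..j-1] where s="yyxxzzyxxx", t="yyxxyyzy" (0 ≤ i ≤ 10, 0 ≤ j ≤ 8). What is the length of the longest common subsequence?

6

   ''  y  y  x  x  y  y  z  y
''  0  0  0  0  0  0  0  0  0
 y  0  1  1  1  1  1  1  1  1
 y  0  1  2  2  2  2  2  2  2
 x  0  1  2  3  3  3  3  3  3
 x  0  1  2  3  4  4  4  4  4
 z  0  1  2  3  4  4  4  5  5
 z  0  1  2  3  4  4  4  5  5
 y  0  1  2  3  4  5  5  5  6
 x  0  1  2  3  4  5  5  5  6
 x  0  1  2  3  4  5  5  5  6
 x  0  1  2  3  4  5  5  5  6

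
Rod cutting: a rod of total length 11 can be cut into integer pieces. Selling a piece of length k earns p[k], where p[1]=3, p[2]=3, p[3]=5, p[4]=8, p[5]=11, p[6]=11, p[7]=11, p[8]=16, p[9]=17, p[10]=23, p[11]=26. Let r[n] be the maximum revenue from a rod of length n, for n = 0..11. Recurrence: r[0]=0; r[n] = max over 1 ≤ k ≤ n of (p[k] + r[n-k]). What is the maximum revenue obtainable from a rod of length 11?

33

   n    0    1    2    3    4    5    6    7    8    9   10   11
r[n]    0    3    6    9   12   15   18   21   24   27   30   33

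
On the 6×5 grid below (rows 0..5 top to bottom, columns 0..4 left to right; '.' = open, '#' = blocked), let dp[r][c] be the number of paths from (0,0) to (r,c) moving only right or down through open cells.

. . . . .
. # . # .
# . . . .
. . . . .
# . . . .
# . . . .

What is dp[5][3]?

4

r\c   0   1   2   3   4
  0   1   1   1   1   1
  1   1   0   1   0   1
  2   0   0   1   1   2
  3   0   0   1   2   4
  4   0   0   1   3   7
  5   0   0   1   4  11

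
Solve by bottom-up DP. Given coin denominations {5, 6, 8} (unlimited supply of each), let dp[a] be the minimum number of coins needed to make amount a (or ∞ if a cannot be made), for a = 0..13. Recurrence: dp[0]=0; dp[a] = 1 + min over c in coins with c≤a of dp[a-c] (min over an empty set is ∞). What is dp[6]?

1

 a  0  1  2  3  4  5  6  7  8  9 10 11 12 13
dp  0  -  -  -  -  1  1  -  1  -  2  2  2  2
(- denotes ∞ / unreachable)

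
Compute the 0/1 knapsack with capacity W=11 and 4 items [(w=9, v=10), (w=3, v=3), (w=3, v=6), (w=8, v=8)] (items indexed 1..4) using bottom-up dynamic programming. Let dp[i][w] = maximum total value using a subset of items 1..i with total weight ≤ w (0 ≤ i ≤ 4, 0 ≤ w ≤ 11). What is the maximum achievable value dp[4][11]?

14

i\w   0   1   2   3   4   5   6   7   8   9  10  11
  0   0   0   0   0   0   0   0   0   0   0   0   0
  1   0   0   0   0   0   0   0   0   0  10  10  10
  2   0   0   0   3   3   3   3   3   3  10  10  10
  3   0   0   0   6   6   6   9   9   9  10  10  10
  4   0   0   0   6   6   6   9   9   9  10  10  14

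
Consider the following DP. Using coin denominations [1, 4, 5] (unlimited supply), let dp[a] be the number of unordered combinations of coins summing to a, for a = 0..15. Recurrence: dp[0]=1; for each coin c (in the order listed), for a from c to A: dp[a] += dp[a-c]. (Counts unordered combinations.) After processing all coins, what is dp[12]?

7

after  coin     0     1     2     3     4     5     6     7     8     9    10    11    12    13    14    15
          1     1     1     1     1     1     1     1     1     1     1     1     1     1     1     1     1
          4     1     1     1     1     2     2     2     2     3     3     3     3     4     4     4     4
          5     1     1     1     1     2     3     3     3     4     5     6     6     7     8     9    10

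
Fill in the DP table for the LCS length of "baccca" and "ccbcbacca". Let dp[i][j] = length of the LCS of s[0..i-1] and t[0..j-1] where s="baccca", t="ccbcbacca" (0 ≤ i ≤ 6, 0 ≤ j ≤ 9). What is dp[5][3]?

2

   ''  c  c  b  c  b  a  c  c  a
''  0  0  0  0  0  0  0  0  0  0
 b  0  0  0  1  1  1  1  1  1  1
 a  0  0  0  1  1  1  2  2  2  2
 c  0  1  1  1  2  2  2  3  3  3
 c  0  1  2  2  2  2  2  3  4  4
 c  0  1  2  2  3  3  3  3  4  4
 a  0  1  2  2  3  3  4  4  4  5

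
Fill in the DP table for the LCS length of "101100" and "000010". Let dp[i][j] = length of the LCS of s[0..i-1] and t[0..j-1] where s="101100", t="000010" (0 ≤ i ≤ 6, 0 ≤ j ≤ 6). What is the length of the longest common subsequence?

   ''  0  0  0  0  1  0
''  0  0  0  0  0  0  0
 1  0  0  0  0  0  1  1
 0  0  1  1  1  1  1  2
 1  0  1  1  1  1  2  2
 1  0  1  1  1  1  2  2
 0  0  1  2  2  2  2  3
 0  0  1  2  3  3  3  3

3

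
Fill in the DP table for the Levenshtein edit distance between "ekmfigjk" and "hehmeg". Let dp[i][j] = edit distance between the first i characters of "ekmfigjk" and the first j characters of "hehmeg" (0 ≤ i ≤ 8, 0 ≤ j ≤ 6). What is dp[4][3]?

4

   ''  h  e  h  m  e  g
''  0  1  2  3  4  5  6
 e  1  1  1  2  3  4  5
 k  2  2  2  2  3  4  5
 m  3  3  3  3  2  3  4
 f  4  4  4  4  3  3  4
 i  5  5  5  5  4  4  4
 g  6  6  6  6  5  5  4
 j  7  7  7  7  6  6  5
 k  8  8  8  8  7  7  6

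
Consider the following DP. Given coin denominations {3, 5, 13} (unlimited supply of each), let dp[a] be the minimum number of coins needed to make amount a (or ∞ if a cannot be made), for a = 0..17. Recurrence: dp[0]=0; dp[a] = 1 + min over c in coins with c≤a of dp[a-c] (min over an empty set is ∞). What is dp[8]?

 a  0  1  2  3  4  5  6  7  8  9 10 11 12 13 14 15 16 17
dp  0  -  -  1  -  1  2  -  2  3  2  3  4  1  4  3  2  5
(- denotes ∞ / unreachable)

2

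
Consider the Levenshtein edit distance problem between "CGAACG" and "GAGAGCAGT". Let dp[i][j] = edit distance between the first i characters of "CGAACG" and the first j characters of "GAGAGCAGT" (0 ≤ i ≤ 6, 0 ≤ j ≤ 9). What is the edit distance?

   ''  G  A  G  A  G  C  A  G  T
''  0  1  2  3  4  5  6  7  8  9
 C  1  1  2  3  4  5  5  6  7  8
 G  2  1  2  2  3  4  5  6  6  7
 A  3  2  1  2  2  3  4  5  6  7
 A  4  3  2  2  2  3  4  4  5  6
 C  5  4  3  3  3  3  3  4  5  6
 G  6  5  4  3  4  3  4  4  4  5

5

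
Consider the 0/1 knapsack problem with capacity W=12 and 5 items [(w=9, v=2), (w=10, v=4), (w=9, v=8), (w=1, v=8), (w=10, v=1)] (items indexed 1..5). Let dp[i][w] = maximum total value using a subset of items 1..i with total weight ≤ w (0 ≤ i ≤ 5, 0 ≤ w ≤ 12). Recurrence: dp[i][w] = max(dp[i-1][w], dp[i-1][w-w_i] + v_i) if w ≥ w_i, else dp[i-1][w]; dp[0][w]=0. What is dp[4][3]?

8

i\w   0   1   2   3   4   5   6   7   8   9  10  11  12
  0   0   0   0   0   0   0   0   0   0   0   0   0   0
  1   0   0   0   0   0   0   0   0   0   2   2   2   2
  2   0   0   0   0   0   0   0   0   0   2   4   4   4
  3   0   0   0   0   0   0   0   0   0   8   8   8   8
  4   0   8   8   8   8   8   8   8   8   8  16  16  16
  5   0   8   8   8   8   8   8   8   8   8  16  16  16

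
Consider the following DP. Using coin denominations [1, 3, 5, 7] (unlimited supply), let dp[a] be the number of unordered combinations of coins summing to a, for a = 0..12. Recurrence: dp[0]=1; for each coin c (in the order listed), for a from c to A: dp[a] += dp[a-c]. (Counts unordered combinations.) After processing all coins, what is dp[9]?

after  coin     0     1     2     3     4     5     6     7     8     9    10    11    12
          1     1     1     1     1     1     1     1     1     1     1     1     1     1
          3     1     1     1     2     2     2     3     3     3     4     4     4     5
          5     1     1     1     2     2     3     4     4     5     6     7     8     9
          7     1     1     1     2     2     3     4     5     6     7     9    10    12

7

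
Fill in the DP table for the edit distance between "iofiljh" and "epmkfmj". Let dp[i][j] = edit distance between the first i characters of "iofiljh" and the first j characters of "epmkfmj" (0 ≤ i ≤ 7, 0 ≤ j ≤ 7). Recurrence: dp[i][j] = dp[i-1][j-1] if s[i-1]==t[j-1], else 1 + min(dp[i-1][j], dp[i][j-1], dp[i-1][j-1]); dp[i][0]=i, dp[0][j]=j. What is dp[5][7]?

   ''  e  p  m  k  f  m  j
''  0  1  2  3  4  5  6  7
 i  1  1  2  3  4  5  6  7
 o  2  2  2  3  4  5  6  7
 f  3  3  3  3  4  4  5  6
 i  4  4  4  4  4  5  5  6
 l  5  5  5  5  5  5  6  6
 j  6  6  6  6  6  6  6  6
 h  7  7  7  7  7  7  7  7

6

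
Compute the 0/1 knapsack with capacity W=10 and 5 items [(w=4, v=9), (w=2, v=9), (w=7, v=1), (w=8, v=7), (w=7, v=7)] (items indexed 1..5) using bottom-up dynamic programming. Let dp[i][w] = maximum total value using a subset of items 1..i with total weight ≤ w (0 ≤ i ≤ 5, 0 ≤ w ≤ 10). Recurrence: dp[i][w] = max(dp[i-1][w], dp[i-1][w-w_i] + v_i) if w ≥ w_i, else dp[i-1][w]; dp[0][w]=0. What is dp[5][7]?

i\w   0   1   2   3   4   5   6   7   8   9  10
  0   0   0   0   0   0   0   0   0   0   0   0
  1   0   0   0   0   9   9   9   9   9   9   9
  2   0   0   9   9   9   9  18  18  18  18  18
  3   0   0   9   9   9   9  18  18  18  18  18
  4   0   0   9   9   9   9  18  18  18  18  18
  5   0   0   9   9   9   9  18  18  18  18  18

18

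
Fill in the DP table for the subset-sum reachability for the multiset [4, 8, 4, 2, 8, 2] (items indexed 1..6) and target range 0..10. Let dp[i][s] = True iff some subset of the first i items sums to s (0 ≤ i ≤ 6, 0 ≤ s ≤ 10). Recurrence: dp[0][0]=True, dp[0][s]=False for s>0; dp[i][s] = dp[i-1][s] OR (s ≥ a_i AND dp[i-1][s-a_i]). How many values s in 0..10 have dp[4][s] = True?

i\s   0   1   2   3   4   5   6   7   8   9  10
  0   T   F   F   F   F   F   F   F   F   F   F
  1   T   F   F   F   T   F   F   F   F   F   F
  2   T   F   F   F   T   F   F   F   T   F   F
  3   T   F   F   F   T   F   F   F   T   F   F
  4   T   F   T   F   T   F   T   F   T   F   T
  5   T   F   T   F   T   F   T   F   T   F   T
  6   T   F   T   F   T   F   T   F   T   F   T

6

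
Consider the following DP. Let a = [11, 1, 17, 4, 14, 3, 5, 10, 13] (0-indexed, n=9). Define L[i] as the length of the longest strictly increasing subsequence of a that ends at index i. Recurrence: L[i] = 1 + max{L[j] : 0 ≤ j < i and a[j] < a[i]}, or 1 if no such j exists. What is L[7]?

   i    0    1    2    3    4    5    6    7    8
a[i]   11    1   17    4   14    3    5   10   13
L[i]    1    1    2    2    3    2    3    4    5

4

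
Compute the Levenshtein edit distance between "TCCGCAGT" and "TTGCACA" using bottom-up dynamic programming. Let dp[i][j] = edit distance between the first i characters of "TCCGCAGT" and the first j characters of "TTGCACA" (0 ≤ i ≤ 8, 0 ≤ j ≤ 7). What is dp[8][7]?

   ''  T  T  G  C  A  C  A
''  0  1  2  3  4  5  6  7
 T  1  0  1  2  3  4  5  6
 C  2  1  1  2  2  3  4  5
 C  3  2  2  2  2  3  3  4
 G  4  3  3  2  3  3  4  4
 C  5  4  4  3  2  3  3  4
 A  6  5  5  4  3  2  3  3
 G  7  6  6  5  4  3  3  4
 T  8  7  6  6  5  4  4  4

4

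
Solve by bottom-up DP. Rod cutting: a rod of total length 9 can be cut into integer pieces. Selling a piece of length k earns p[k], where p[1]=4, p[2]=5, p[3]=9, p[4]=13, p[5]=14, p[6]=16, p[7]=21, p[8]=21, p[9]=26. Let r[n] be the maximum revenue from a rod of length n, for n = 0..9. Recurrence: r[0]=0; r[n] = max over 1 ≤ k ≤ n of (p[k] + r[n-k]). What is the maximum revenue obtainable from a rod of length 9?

36

   n    0    1    2    3    4    5    6    7    8    9
r[n]    0    4    8   12   16   20   24   28   32   36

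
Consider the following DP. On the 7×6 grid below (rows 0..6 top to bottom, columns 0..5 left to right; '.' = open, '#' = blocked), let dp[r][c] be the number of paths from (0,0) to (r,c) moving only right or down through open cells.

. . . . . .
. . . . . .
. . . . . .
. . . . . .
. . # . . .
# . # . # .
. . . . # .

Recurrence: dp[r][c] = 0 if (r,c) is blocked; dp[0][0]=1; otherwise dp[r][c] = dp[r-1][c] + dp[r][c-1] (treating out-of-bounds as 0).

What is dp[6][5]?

r\c   0   1   2   3   4   5
  0   1   1   1   1   1   1
  1   1   2   3   4   5   6
  2   1   3   6  10  15  21
  3   1   4  10  20  35  56
  4   1   5   0  20  55 111
  5   0   5   0  20   0 111
  6   0   5   5  25   0 111

111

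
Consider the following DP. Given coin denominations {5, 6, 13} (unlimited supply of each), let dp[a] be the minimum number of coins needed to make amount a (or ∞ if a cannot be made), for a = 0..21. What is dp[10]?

 a  0  1  2  3  4  5  6  7  8  9 10 11 12 13 14 15 16 17 18 19 20 21
dp  0  -  -  -  -  1  1  -  -  -  2  2  2  1  -  3  3  3  2  2  4  4
(- denotes ∞ / unreachable)

2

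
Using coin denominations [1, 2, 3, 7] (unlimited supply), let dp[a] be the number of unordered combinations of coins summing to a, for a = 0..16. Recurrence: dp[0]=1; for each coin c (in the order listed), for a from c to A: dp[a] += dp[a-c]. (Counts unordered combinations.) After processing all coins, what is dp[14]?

33

after  coin     0     1     2     3     4     5     6     7     8     9    10    11    12    13    14    15    16
          1     1     1     1     1     1     1     1     1     1     1     1     1     1     1     1     1     1
          2     1     1     2     2     3     3     4     4     5     5     6     6     7     7     8     8     9
          3     1     1     2     3     4     5     7     8    10    12    14    16    19    21    24    27    30
          7     1     1     2     3     4     5     7     9    11    14    17    20    24    28    33    38    44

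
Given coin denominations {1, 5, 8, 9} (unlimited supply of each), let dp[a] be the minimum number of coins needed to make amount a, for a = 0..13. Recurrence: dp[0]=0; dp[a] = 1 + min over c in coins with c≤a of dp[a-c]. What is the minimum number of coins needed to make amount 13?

2

 a  0  1  2  3  4  5  6  7  8  9 10 11 12 13
dp  0  1  2  3  4  1  2  3  1  1  2  3  4  2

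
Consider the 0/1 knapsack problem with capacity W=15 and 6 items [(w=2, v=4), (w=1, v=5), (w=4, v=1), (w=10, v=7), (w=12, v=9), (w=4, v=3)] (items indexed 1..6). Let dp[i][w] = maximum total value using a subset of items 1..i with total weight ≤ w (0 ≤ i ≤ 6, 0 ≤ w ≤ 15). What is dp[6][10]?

12

i\w   0   1   2   3   4   5   6   7   8   9  10  11  12  13  14  15
  0   0   0   0   0   0   0   0   0   0   0   0   0   0   0   0   0
  1   0   0   4   4   4   4   4   4   4   4   4   4   4   4   4   4
  2   0   5   5   9   9   9   9   9   9   9   9   9   9   9   9   9
  3   0   5   5   9   9   9   9  10  10  10  10  10  10  10  10  10
  4   0   5   5   9   9   9   9  10  10  10  10  12  12  16  16  16
  5   0   5   5   9   9   9   9  10  10  10  10  12  12  16  16  18
  6   0   5   5   9   9   9   9  12  12  12  12  13  13  16  16  18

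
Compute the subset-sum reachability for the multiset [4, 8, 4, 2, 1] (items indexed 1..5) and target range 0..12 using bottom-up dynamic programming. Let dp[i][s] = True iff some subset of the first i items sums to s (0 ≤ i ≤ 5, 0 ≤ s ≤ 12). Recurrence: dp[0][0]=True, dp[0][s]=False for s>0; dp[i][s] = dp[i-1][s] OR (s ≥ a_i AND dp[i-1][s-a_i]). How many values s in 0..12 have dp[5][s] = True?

i\s   0   1   2   3   4   5   6   7   8   9  10  11  12
  0   T   F   F   F   F   F   F   F   F   F   F   F   F
  1   T   F   F   F   T   F   F   F   F   F   F   F   F
  2   T   F   F   F   T   F   F   F   T   F   F   F   T
  3   T   F   F   F   T   F   F   F   T   F   F   F   T
  4   T   F   T   F   T   F   T   F   T   F   T   F   T
  5   T   T   T   T   T   T   T   T   T   T   T   T   T

13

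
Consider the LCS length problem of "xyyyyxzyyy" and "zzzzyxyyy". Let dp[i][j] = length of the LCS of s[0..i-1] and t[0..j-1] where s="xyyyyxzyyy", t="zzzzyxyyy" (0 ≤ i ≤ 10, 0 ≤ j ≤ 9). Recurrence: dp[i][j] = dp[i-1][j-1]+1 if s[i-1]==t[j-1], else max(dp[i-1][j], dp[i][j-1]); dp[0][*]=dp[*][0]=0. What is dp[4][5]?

1

   ''  z  z  z  z  y  x  y  y  y
''  0  0  0  0  0  0  0  0  0  0
 x  0  0  0  0  0  0  1  1  1  1
 y  0  0  0  0  0  1  1  2  2  2
 y  0  0  0  0  0  1  1  2  3  3
 y  0  0  0  0  0  1  1  2  3  4
 y  0  0  0  0  0  1  1  2  3  4
 x  0  0  0  0  0  1  2  2  3  4
 z  0  1  1  1  1  1  2  2  3  4
 y  0  1  1  1  1  2  2  3  3  4
 y  0  1  1  1  1  2  2  3  4  4
 y  0  1  1  1  1  2  2  3  4  5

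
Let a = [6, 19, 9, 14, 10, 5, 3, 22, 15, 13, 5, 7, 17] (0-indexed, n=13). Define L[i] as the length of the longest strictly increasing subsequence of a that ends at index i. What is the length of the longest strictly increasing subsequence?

   i    0    1    2    3    4    5    6    7    8    9   10   11   12
a[i]    6   19    9   14   10    5    3   22   15   13    5    7   17
L[i]    1    2    2    3    3    1    1    4    4    4    2    3    5

5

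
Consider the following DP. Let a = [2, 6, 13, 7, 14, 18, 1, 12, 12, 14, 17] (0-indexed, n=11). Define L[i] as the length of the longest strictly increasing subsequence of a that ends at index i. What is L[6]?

   i    0    1    2    3    4    5    6    7    8    9   10
a[i]    2    6   13    7   14   18    1   12   12   14   17
L[i]    1    2    3    3    4    5    1    4    4    5    6

1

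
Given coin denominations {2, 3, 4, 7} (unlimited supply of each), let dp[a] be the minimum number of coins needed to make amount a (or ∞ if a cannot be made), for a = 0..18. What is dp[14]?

 a  0  1  2  3  4  5  6  7  8  9 10 11 12 13 14 15 16 17 18
dp  0  -  1  1  1  2  2  1  2  2  2  2  3  3  2  3  3  3  3
(- denotes ∞ / unreachable)

2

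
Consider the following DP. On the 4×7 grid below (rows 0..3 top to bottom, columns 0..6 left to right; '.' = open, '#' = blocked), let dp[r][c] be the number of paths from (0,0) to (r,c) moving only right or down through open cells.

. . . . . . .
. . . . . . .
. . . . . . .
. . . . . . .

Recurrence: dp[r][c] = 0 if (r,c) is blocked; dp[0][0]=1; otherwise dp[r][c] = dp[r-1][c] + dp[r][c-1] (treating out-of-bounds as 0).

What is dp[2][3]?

10

r\c   0   1   2   3   4   5   6
  0   1   1   1   1   1   1   1
  1   1   2   3   4   5   6   7
  2   1   3   6  10  15  21  28
  3   1   4  10  20  35  56  84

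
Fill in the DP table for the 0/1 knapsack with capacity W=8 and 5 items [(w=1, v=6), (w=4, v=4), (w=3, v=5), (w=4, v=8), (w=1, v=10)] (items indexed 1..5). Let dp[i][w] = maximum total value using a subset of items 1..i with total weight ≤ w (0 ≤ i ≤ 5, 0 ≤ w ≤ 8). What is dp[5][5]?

21

i\w   0   1   2   3   4   5   6   7   8
  0   0   0   0   0   0   0   0   0   0
  1   0   6   6   6   6   6   6   6   6
  2   0   6   6   6   6  10  10  10  10
  3   0   6   6   6  11  11  11  11  15
  4   0   6   6   6  11  14  14  14  19
  5   0  10  16  16  16  21  24  24  24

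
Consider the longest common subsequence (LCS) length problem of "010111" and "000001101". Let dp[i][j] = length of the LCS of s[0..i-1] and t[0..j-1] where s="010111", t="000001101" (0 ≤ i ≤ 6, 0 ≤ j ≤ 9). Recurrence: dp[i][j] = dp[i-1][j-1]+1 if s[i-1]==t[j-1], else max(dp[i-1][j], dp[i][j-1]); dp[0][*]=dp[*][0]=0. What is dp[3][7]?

2

   ''  0  0  0  0  0  1  1  0  1
''  0  0  0  0  0  0  0  0  0  0
 0  0  1  1  1  1  1  1  1  1  1
 1  0  1  1  1  1  1  2  2  2  2
 0  0  1  2  2  2  2  2  2  3  3
 1  0  1  2  2  2  2  3  3  3  4
 1  0  1  2  2  2  2  3  4  4  4
 1  0  1  2  2  2  2  3  4  4  5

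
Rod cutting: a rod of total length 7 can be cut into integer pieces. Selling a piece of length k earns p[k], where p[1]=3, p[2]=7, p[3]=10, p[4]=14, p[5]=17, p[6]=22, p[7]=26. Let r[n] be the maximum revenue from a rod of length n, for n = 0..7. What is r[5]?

   n    0    1    2    3    4    5    6    7
r[n]    0    3    7   10   14   17   22   26

17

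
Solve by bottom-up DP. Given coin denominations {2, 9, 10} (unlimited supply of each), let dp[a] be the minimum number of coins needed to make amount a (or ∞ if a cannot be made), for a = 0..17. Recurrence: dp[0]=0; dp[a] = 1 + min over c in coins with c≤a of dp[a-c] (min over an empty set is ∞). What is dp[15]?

 a  0  1  2  3  4  5  6  7  8  9 10 11 12 13 14 15 16 17
dp  0  -  1  -  2  -  3  -  4  1  1  2  2  3  3  4  4  5
(- denotes ∞ / unreachable)

4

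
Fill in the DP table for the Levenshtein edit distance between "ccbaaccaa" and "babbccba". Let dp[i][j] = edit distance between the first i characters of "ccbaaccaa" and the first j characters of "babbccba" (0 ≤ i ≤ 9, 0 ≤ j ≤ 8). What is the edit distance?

5

   ''  b  a  b  b  c  c  b  a
''  0  1  2  3  4  5  6  7  8
 c  1  1  2  3  4  4  5  6  7
 c  2  2  2  3  4  4  4  5  6
 b  3  2  3  2  3  4  5  4  5
 a  4  3  2  3  3  4  5  5  4
 a  5  4  3  3  4  4  5  6  5
 c  6  5  4  4  4  4  4  5  6
 c  7  6  5  5  5  4  4  5  6
 a  8  7  6  6  6  5  5  5  5
 a  9  8  7  7  7  6  6  6  5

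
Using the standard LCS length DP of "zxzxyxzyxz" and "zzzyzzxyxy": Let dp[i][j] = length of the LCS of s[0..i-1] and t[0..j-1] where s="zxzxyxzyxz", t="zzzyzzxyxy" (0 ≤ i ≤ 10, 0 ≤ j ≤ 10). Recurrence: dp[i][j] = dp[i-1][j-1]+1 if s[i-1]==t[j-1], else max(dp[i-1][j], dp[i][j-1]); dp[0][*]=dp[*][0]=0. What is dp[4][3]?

   ''  z  z  z  y  z  z  x  y  x  y
''  0  0  0  0  0  0  0  0  0  0  0
 z  0  1  1  1  1  1  1  1  1  1  1
 x  0  1  1  1  1  1  1  2  2  2  2
 z  0  1  2  2  2  2  2  2  2  2  2
 x  0  1  2  2  2  2  2  3  3  3  3
 y  0  1  2  2  3  3  3  3  4  4  4
 x  0  1  2  2  3  3  3  4  4  5  5
 z  0  1  2  3  3  4  4  4  4  5  5
 y  0  1  2  3  4  4  4  4  5  5  6
 x  0  1  2  3  4  4  4  5  5  6  6
 z  0  1  2  3  4  5  5  5  5  6  6

2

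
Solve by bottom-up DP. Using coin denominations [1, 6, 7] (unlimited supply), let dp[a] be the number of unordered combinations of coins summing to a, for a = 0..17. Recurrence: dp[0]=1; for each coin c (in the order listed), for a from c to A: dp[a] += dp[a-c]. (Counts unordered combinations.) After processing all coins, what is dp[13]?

5

after  coin     0     1     2     3     4     5     6     7     8     9    10    11    12    13    14    15    16    17
          1     1     1     1     1     1     1     1     1     1     1     1     1     1     1     1     1     1     1
          6     1     1     1     1     1     1     2     2     2     2     2     2     3     3     3     3     3     3
          7     1     1     1     1     1     1     2     3     3     3     3     3     4     5     6     6     6     6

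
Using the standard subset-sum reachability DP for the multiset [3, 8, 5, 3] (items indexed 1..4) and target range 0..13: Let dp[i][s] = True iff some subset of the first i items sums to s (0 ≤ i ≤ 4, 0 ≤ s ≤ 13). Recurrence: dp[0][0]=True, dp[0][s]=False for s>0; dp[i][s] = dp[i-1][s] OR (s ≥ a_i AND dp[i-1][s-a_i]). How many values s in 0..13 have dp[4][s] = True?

7

i\s   0   1   2   3   4   5   6   7   8   9  10  11  12  13
  0   T   F   F   F   F   F   F   F   F   F   F   F   F   F
  1   T   F   F   T   F   F   F   F   F   F   F   F   F   F
  2   T   F   F   T   F   F   F   F   T   F   F   T   F   F
  3   T   F   F   T   F   T   F   F   T   F   F   T   F   T
  4   T   F   F   T   F   T   T   F   T   F   F   T   F   T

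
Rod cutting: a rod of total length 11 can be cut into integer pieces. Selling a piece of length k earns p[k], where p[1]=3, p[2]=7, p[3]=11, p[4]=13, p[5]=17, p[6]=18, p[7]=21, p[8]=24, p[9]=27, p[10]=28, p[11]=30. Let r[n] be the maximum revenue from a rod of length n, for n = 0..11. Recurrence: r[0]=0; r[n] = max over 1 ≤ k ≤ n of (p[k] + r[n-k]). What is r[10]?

   n    0    1    2    3    4    5    6    7    8    9   10   11
r[n]    0    3    7   11   14   18   22   25   29   33   36   40

36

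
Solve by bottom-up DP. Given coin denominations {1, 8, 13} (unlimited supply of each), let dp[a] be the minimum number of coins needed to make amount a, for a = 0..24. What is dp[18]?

 a  0  1  2  3  4  5  6  7  8  9 10 11 12 13 14 15 16 17 18 19 20 21 22 23 24
dp  0  1  2  3  4  5  6  7  1  2  3  4  5  1  2  3  2  3  4  5  6  2  3  4  3

4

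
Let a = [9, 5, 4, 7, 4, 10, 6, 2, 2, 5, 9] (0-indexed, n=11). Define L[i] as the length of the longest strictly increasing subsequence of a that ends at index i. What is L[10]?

   i    0    1    2    3    4    5    6    7    8    9   10
a[i]    9    5    4    7    4   10    6    2    2    5    9
L[i]    1    1    1    2    1    3    2    1    1    2    3

3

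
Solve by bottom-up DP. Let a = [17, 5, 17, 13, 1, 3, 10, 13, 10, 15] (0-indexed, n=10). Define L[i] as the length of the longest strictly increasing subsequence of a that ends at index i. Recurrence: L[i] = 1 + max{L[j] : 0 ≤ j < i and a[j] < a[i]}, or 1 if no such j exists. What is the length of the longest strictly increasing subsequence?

5

   i    0    1    2    3    4    5    6    7    8    9
a[i]   17    5   17   13    1    3   10   13   10   15
L[i]    1    1    2    2    1    2    3    4    3    5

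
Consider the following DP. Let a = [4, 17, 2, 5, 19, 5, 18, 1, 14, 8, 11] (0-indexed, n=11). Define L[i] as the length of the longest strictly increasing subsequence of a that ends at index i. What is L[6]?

3

   i    0    1    2    3    4    5    6    7    8    9   10
a[i]    4   17    2    5   19    5   18    1   14    8   11
L[i]    1    2    1    2    3    2    3    1    3    3    4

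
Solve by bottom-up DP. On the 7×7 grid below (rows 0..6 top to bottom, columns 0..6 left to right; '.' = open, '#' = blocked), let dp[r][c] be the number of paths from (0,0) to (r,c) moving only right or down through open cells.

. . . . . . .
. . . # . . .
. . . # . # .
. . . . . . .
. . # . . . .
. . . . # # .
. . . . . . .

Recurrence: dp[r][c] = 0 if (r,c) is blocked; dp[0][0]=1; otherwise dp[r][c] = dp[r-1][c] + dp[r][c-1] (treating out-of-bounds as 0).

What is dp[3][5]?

11

r\c   0   1   2   3   4   5   6
  0   1   1   1   1   1   1   1
  1   1   2   3   0   1   2   3
  2   1   3   6   0   1   0   3
  3   1   4  10  10  11  11  14
  4   1   5   0  10  21  32  46
  5   1   6   6  16   0   0  46
  6   1   7  13  29  29  29  75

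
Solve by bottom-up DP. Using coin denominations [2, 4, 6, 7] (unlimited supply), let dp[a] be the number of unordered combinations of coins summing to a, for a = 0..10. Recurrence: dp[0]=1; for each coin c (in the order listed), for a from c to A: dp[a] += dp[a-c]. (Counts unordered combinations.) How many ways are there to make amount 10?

after  coin     0     1     2     3     4     5     6     7     8     9    10
          2     1     0     1     0     1     0     1     0     1     0     1
          4     1     0     1     0     2     0     2     0     3     0     3
          6     1     0     1     0     2     0     3     0     4     0     5
          7     1     0     1     0     2     0     3     1     4     1     5

5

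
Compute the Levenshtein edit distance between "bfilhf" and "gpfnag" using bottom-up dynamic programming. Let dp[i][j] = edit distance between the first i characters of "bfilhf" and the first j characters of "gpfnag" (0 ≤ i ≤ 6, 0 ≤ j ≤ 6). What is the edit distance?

   ''  g  p  f  n  a  g
''  0  1  2  3  4  5  6
 b  1  1  2  3  4  5  6
 f  2  2  2  2  3  4  5
 i  3  3  3  3  3  4  5
 l  4  4  4  4  4  4  5
 h  5  5  5  5  5  5  5
 f  6  6  6  5  6  6  6

6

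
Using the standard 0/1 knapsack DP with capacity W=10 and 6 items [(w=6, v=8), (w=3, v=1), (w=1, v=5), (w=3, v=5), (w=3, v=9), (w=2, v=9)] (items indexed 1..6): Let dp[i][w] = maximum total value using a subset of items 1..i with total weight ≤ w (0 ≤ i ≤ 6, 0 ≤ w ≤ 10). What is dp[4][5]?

i\w   0   1   2   3   4   5   6   7   8   9  10
  0   0   0   0   0   0   0   0   0   0   0   0
  1   0   0   0   0   0   0   8   8   8   8   8
  2   0   0   0   1   1   1   8   8   8   9   9
  3   0   5   5   5   6   6   8  13  13  13  14
  4   0   5   5   5  10  10  10  13  13  13  18
  5   0   5   5   9  14  14  14  19  19  19  22
  6   0   5   9  14  14  18  23  23  23  28  28

10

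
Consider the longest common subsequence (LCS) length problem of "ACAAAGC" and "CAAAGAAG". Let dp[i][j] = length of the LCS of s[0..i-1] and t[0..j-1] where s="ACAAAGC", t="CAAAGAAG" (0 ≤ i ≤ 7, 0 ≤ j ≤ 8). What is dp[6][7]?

5

   ''  C  A  A  A  G  A  A  G
''  0  0  0  0  0  0  0  0  0
 A  0  0  1  1  1  1  1  1  1
 C  0  1  1  1  1  1  1  1  1
 A  0  1  2  2  2  2  2  2  2
 A  0  1  2  3  3  3  3  3  3
 A  0  1  2  3  4  4  4  4  4
 G  0  1  2  3  4  5  5  5  5
 C  0  1  2  3  4  5  5  5  5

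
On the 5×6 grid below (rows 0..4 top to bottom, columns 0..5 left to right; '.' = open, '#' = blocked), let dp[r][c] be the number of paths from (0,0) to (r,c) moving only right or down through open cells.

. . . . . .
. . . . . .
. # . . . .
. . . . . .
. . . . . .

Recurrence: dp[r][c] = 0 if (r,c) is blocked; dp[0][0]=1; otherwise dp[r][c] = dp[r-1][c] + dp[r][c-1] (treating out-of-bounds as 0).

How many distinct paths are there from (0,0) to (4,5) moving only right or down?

r\c   0   1   2   3   4   5
  0   1   1   1   1   1   1
  1   1   2   3   4   5   6
  2   1   0   3   7  12  18
  3   1   1   4  11  23  41
  4   1   2   6  17  40  81

81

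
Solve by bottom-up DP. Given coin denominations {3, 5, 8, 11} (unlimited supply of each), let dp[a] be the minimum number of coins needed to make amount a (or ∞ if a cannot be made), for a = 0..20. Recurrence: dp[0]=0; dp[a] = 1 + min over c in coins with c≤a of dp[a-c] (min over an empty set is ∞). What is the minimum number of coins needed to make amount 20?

4

 a  0  1  2  3  4  5  6  7  8  9 10 11 12 13 14 15 16 17 18 19 20
dp  0  -  -  1  -  1  2  -  1  3  2  1  4  2  2  3  2  3  3  2  4
(- denotes ∞ / unreachable)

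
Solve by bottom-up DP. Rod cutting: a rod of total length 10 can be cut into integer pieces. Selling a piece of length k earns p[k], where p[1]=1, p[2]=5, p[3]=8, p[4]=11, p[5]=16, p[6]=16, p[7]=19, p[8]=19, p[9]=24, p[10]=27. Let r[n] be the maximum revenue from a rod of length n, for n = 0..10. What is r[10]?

32

   n    0    1    2    3    4    5    6    7    8    9   10
r[n]    0    1    5    8   11   16   17   21   24   27   32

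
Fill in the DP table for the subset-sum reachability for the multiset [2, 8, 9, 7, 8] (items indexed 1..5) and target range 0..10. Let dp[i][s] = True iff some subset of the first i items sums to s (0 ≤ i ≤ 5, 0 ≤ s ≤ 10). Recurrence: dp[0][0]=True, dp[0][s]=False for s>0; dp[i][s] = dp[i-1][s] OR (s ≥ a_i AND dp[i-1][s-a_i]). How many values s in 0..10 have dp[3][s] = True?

5

i\s   0   1   2   3   4   5   6   7   8   9  10
  0   T   F   F   F   F   F   F   F   F   F   F
  1   T   F   T   F   F   F   F   F   F   F   F
  2   T   F   T   F   F   F   F   F   T   F   T
  3   T   F   T   F   F   F   F   F   T   T   T
  4   T   F   T   F   F   F   F   T   T   T   T
  5   T   F   T   F   F   F   F   T   T   T   T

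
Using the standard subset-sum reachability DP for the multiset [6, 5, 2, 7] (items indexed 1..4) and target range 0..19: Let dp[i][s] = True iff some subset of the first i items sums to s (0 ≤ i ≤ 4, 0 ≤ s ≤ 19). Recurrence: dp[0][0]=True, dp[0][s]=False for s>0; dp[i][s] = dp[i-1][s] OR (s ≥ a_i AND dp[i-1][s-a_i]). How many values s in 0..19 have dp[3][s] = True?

i\s   0   1   2   3   4   5   6   7   8   9  10  11  12  13  14  15  16  17  18  19
  0   T   F   F   F   F   F   F   F   F   F   F   F   F   F   F   F   F   F   F   F
  1   T   F   F   F   F   F   T   F   F   F   F   F   F   F   F   F   F   F   F   F
  2   T   F   F   F   F   T   T   F   F   F   F   T   F   F   F   F   F   F   F   F
  3   T   F   T   F   F   T   T   T   T   F   F   T   F   T   F   F   F   F   F   F
  4   T   F   T   F   F   T   T   T   T   T   F   T   T   T   T   T   F   F   T   F

8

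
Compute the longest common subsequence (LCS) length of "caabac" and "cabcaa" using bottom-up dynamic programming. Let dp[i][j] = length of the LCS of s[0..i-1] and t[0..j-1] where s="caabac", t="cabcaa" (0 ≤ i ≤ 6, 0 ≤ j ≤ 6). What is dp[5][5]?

   ''  c  a  b  c  a  a
''  0  0  0  0  0  0  0
 c  0  1  1  1  1  1  1
 a  0  1  2  2  2  2  2
 a  0  1  2  2  2  3  3
 b  0  1  2  3  3  3  3
 a  0  1  2  3  3  4  4
 c  0  1  2  3  4  4  4

4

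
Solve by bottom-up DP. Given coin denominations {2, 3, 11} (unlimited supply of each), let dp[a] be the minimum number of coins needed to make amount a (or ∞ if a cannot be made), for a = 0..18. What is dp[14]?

 a  0  1  2  3  4  5  6  7  8  9 10 11 12 13 14 15 16 17 18
dp  0  -  1  1  2  2  2  3  3  3  4  1  4  2  2  3  3  3  4
(- denotes ∞ / unreachable)

2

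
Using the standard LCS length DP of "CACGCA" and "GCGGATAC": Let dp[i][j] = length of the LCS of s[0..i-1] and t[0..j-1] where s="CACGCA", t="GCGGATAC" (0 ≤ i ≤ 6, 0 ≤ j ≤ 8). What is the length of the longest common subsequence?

   ''  G  C  G  G  A  T  A  C
''  0  0  0  0  0  0  0  0  0
 C  0  0  1  1  1  1  1  1  1
 A  0  0  1  1  1  2  2  2  2
 C  0  0  1  1  1  2  2  2  3
 G  0  1  1  2  2  2  2  2  3
 C  0  1  2  2  2  2  2  2  3
 A  0  1  2  2  2  3  3  3  3

3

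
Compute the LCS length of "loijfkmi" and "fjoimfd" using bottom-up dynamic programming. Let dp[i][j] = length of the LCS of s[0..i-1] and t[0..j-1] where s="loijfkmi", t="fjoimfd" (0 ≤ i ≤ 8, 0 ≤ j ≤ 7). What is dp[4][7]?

2

   ''  f  j  o  i  m  f  d
''  0  0  0  0  0  0  0  0
 l  0  0  0  0  0  0  0  0
 o  0  0  0  1  1  1  1  1
 i  0  0  0  1  2  2  2  2
 j  0  0  1  1  2  2  2  2
 f  0  1  1  1  2  2  3  3
 k  0  1  1  1  2  2  3  3
 m  0  1  1  1  2  3  3  3
 i  0  1  1  1  2  3  3  3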